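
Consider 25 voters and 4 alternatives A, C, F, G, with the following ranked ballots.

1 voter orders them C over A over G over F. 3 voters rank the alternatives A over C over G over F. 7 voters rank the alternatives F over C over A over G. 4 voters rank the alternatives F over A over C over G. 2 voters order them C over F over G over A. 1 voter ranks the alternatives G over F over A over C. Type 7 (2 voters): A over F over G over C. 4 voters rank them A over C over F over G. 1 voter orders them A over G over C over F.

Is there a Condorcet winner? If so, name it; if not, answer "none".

Head-to-head results (25 voters):
A–C: A 15–10.
A vs F: A preferred on 1+3+2+4+1 = 11 ballots; F wins 14–11.
A–G: A 22–3.
C–F: F 14–11.
C vs G: 21 to 4, C.
F vs G: F preferred on 7+4+2+2+4 = 19 ballots; F wins 19–6.
Only F has no losses; F is the Condorcet winner.

F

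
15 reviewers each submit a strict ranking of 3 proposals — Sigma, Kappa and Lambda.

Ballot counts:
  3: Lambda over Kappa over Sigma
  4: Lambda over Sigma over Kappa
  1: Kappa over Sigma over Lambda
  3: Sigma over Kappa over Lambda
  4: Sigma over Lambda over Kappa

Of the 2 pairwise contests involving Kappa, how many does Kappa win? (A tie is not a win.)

0

Kappa against each rival (15 reviewers):
Kappa vs Sigma: Kappa is ranked higher on 3+1 = 4 ballots, Sigma on 11. Sigma wins 11–4.
Kappa vs Lambda: Lambda wins 11–4.
Kappa beats no one; loses to Sigma, Lambda — 0 pairwise wins.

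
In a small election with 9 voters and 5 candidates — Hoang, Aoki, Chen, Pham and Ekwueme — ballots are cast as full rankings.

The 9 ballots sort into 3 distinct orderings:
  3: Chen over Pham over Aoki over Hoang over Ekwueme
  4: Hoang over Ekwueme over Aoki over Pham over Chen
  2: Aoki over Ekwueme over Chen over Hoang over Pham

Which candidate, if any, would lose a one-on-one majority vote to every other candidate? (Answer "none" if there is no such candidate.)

Head-to-head results (9 voters):
Hoang vs Aoki: 4 for Hoang, 5 for Aoki — Aoki by 5–4.
Hoang vs Chen: Chen wins 5–4.
Hoang vs Pham: 4+2 = 6 for Hoang, 3 for Pham — Hoang by 6–3.
Hoang vs Ekwueme: Hoang, 7–2.
Aoki vs Chen: Aoki wins 6–3.
Aoki vs Pham: Aoki preferred on 4+2 = 6 ballots; Aoki wins 6–3.
Aoki vs Ekwueme: Aoki preferred on 3+2 = 5 ballots; Aoki wins 5–4.
Chen vs Pham: 3+2 = 5 for Chen, 4 for Pham — Chen by 5–4.
Chen vs Ekwueme: Chen is ranked higher on 3 ballots, Ekwueme on 6. Ekwueme wins 6–3.
Pham vs Ekwueme: Ekwueme, 6–3.
Only Pham has no wins; Pham is the Condorcet loser.

Pham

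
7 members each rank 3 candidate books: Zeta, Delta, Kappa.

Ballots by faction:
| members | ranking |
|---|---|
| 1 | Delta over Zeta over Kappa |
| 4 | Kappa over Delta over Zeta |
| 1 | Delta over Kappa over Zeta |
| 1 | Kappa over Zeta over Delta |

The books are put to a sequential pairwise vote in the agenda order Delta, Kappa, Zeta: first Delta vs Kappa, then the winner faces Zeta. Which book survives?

Round 1: Delta vs Kappa — 2–5, Kappa advances.
Round 2: Kappa vs Zeta — 6–1, Kappa advances.
The agenda winner is Kappa.

Kappa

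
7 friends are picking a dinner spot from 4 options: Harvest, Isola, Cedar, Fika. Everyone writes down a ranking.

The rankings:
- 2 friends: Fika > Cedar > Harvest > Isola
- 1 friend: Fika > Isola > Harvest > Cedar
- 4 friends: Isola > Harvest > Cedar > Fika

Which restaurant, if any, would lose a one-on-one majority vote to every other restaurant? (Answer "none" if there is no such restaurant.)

Pairwise majorities:
Harvest–Isola: Isola 5–2.
Harvest vs Cedar: 5 to 2, Harvest.
Harvest vs Fika: Harvest is ranked higher on 4 ballots, Fika on 3. Harvest wins 4–3.
Isola vs Cedar: Isola, 5–2.
Isola vs Fika: Isola is ranked higher on 4 ballots, Fika on 3. Isola wins 4–3.
Cedar–Fika: Cedar 4–3.
Only Fika has no wins; Fika is the Condorcet loser.

Fika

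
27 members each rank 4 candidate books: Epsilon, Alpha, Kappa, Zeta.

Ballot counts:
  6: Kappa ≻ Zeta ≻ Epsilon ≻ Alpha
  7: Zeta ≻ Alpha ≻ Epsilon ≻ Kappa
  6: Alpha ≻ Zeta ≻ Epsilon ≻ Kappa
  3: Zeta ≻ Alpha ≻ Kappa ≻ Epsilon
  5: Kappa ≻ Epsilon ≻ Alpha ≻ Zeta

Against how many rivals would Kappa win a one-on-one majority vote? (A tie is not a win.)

Kappa against each rival (27 members):
Kappa–Epsilon: Kappa 14–13.
Kappa vs Alpha: 11 to 16, Alpha.
Kappa vs Zeta: Zeta wins 16–11.
Kappa beats Epsilon; loses to Alpha, Zeta — 1 pairwise win.

1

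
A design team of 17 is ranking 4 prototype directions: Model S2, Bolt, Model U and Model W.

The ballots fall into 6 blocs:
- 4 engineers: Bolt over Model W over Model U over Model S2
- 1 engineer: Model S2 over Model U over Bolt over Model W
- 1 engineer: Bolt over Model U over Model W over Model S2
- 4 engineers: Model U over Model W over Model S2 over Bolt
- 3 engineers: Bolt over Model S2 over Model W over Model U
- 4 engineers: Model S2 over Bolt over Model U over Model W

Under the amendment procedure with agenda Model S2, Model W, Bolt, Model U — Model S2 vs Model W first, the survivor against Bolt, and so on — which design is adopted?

Round 1: Model S2 vs Model W — 8–9, Model W advances.
Round 2: Model W vs Bolt — 4–13, Bolt advances.
Round 3: Bolt vs Model U — 12–5, Bolt advances.
The agenda winner is Bolt.

Bolt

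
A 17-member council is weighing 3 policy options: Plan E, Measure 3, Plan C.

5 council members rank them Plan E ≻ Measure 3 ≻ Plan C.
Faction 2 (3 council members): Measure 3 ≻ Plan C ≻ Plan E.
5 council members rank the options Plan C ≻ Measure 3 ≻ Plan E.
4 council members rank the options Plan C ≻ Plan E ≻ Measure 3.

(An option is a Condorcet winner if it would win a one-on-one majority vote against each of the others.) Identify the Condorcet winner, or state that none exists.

Plan C

Pairwise majorities:
Plan E vs Measure 3: Plan E, 9–8.
Plan E–Plan C: Plan C 12–5.
Measure 3 vs Plan C: Measure 3 is ranked higher on 5+3 = 8 ballots, Plan C on 9. Plan C wins 9–8.
Only Plan C has no losses; Plan C is the Condorcet winner.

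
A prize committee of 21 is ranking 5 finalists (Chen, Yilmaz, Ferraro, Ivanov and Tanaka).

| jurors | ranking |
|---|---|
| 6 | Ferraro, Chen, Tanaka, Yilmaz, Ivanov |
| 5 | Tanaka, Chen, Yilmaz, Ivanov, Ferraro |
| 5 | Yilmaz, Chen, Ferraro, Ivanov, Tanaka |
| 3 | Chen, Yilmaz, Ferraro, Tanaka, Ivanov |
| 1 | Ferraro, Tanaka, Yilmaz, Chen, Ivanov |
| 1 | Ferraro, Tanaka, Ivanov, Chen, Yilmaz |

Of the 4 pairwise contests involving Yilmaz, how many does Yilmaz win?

Yilmaz against each rival (21 jurors):
Yilmaz vs Chen: Chen, 15–6.
Yilmaz vs Ferraro: Yilmaz wins 13–8.
Yilmaz vs Ivanov: 6+5+5+3+1 = 20 for Yilmaz, 1 for Ivanov — Yilmaz by 20–1.
Yilmaz–Tanaka: Tanaka 13–8.
Yilmaz beats Ferraro, Ivanov; loses to Chen, Tanaka — 2 pairwise wins.

2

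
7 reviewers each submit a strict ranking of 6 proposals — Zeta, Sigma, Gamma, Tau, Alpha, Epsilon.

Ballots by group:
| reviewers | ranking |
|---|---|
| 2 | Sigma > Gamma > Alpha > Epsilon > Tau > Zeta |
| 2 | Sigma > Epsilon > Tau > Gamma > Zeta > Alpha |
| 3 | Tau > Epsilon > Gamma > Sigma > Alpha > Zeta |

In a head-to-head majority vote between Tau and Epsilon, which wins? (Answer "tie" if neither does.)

Epsilon

Ballots ranking Tau above Epsilon: 3.
Ballots ranking Epsilon above Tau: 7 − 3 = 4.
Epsilon wins the head-to-head 4–3.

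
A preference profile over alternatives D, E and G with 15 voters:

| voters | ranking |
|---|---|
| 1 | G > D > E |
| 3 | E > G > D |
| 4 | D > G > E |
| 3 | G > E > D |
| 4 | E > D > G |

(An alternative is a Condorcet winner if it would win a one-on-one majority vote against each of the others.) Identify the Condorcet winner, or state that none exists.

Check each pair by majority over 15 ballots:
D–E: E 10–5.
D vs G: 4+4 = 8 for D, 7 for G — D by 8–7.
E–G: G 8–7.
Every alternative loses at least once (D loses to E; E loses to G; G loses to D). The majority relation contains the cycle D beats G beats E beats D, so there is no Condorcet winner.

none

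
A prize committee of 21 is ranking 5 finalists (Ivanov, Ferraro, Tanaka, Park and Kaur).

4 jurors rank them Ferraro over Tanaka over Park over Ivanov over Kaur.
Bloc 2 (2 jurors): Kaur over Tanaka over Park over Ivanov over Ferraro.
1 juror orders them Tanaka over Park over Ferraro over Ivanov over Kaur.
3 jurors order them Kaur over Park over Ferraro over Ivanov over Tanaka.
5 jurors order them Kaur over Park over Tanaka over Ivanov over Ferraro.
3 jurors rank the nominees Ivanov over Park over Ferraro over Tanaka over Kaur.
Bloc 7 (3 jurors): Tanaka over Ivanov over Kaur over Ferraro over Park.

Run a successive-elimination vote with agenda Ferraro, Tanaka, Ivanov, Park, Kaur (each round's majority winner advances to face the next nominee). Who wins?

Round 1: Ferraro vs Tanaka — 10–11, Tanaka advances.
Round 2: Tanaka vs Ivanov — 15–6, Tanaka advances.
Round 3: Tanaka vs Park — 10–11, Park advances.
Round 4: Park vs Kaur — 8–13, Kaur advances.
The agenda winner is Kaur.

Kaur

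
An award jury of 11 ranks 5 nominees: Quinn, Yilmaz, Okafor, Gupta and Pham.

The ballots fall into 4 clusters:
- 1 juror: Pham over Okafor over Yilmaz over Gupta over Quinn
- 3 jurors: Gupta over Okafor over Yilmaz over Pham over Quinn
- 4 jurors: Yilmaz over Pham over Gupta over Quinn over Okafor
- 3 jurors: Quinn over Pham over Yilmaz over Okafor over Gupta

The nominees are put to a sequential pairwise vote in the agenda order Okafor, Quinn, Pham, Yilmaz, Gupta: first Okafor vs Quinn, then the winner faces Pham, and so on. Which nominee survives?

Round 1: Okafor vs Quinn — 4–7, Quinn advances.
Round 2: Quinn vs Pham — 3–8, Pham advances.
Round 3: Pham vs Yilmaz — 4–7, Yilmaz advances.
Round 4: Yilmaz vs Gupta — 8–3, Yilmaz advances.
The agenda winner is Yilmaz.

Yilmaz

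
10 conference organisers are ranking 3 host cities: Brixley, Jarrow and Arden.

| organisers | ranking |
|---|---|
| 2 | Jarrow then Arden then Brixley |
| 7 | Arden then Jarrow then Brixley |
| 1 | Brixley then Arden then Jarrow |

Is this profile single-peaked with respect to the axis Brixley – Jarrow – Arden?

no

Axis positions: Brixley=1, Jarrow=2, Arden=3.
Cluster 1 (peak Jarrow at position 2): ranking walks positions 2-3-1, expanding outward from the peak — single-peaked.
Cluster 2 (peak Arden at position 3): ranking walks positions 3-2-1, expanding outward from the peak — single-peaked.
Cluster 3: ranking walks positions 1-3-2; Arden is ranked above Jarrow even though Jarrow lies between Arden and the peak Brixley on the axis — preferences dip and rise again. Not single-peaked.
Cluster 3 violates single-peakedness, so the profile is not single-peaked on this axis.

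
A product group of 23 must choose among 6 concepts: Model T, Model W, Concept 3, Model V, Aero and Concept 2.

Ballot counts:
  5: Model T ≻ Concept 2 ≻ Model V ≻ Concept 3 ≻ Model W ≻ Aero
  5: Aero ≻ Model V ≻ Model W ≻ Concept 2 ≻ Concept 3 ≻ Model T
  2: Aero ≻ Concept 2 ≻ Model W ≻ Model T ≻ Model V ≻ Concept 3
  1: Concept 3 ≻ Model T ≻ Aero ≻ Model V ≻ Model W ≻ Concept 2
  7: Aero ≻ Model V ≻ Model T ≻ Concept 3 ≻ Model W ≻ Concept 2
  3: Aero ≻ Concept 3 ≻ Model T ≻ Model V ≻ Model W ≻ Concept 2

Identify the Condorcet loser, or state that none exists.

none

Head-to-head results (23 engineers):
Model T vs Model W: Model T is ranked higher on 5+1+7+3 = 16 ballots, Model W on 7. Model T wins 16–7.
Model T vs Concept 3: Model T wins 14–9.
Model T vs Model V: Model V, 12–11.
Model T vs Aero: Aero wins 17–6.
Model T vs Concept 2: 5+1+7+3 = 16 for Model T, 7 for Concept 2 — Model T by 16–7.
Model W vs Concept 3: Concept 3, 16–7.
Model W–Model V: Model V 21–2.
Model W vs Aero: Model W preferred on 5 ballots; Aero wins 18–5.
Model W–Concept 2: Model W 16–7.
Concept 3 vs Model V: 4 to 19, Model V.
Concept 3–Aero: Aero 17–6.
Concept 3–Concept 2: Concept 2 12–11.
Model V vs Aero: Model V preferred on 5 ballots; Aero wins 18–5.
Model V vs Concept 2: 5+1+7+3 = 16 for Model V, 7 for Concept 2 — Model V by 16–7.
Aero vs Concept 2: 18 to 5, Aero.
Every design wins at least one matchup (Model T beats Model W; Model W beats Concept 2; Concept 3 beats Model W; Model V beats Model T; Aero beats Model T; Concept 2 beats Concept 3), so there is no Condorcet loser.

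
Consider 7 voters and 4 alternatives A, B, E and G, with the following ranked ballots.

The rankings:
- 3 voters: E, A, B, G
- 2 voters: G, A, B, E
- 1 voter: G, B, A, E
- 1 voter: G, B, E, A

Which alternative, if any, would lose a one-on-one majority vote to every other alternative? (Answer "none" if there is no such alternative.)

none

Pairwise majorities:
A vs B: A, 5–2.
A vs E: 2+1 = 3 for A, 4 for E — E by 4–3.
A vs G: G, 4–3.
B vs E: B wins 4–3.
B vs G: B preferred on 3 ballots; G wins 4–3.
E vs G: G, 4–3.
Every alternative wins at least one matchup (A beats B; B beats E; E beats A; G beats A), so there is no Condorcet loser.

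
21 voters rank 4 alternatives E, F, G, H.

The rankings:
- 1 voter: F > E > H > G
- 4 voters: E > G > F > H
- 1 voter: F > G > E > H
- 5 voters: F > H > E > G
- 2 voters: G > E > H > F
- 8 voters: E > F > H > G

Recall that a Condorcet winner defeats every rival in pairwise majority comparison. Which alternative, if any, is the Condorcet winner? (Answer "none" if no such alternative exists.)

E

Pairwise majorities:
E vs F: E is ranked higher on 4+2+8 = 14 ballots, F on 7. E wins 14–7.
E vs G: E preferred on 1+4+5+8 = 18 ballots; E wins 18–3.
E vs H: 16 to 5, E.
F vs G: F is ranked higher on 1+1+5+8 = 15 ballots, G on 6. F wins 15–6.
F vs H: F preferred on 1+4+1+5+8 = 19 ballots; F wins 19–2.
G vs H: G is ranked higher on 4+1+2 = 7 ballots, H on 14. H wins 14–7.
E beats each of F, G, H — E is the Condorcet winner.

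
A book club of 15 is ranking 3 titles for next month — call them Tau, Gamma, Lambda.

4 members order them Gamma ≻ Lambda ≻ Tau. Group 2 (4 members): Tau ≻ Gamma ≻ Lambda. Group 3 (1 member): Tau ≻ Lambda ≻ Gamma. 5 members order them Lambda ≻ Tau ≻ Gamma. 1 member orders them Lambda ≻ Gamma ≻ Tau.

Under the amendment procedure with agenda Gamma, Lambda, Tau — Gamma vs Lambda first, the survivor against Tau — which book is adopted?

Tau

Round 1: Gamma vs Lambda — 8–7, Gamma advances.
Round 2: Gamma vs Tau — 5–10, Tau advances.
Tau survives the agenda.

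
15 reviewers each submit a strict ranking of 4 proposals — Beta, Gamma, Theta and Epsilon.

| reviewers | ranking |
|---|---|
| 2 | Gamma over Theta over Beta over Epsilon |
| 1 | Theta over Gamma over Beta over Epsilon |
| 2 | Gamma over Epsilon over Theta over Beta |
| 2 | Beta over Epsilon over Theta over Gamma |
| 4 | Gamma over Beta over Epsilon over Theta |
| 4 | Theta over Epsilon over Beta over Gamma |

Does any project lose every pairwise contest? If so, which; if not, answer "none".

Pairwise majorities:
Beta–Gamma: Gamma 9–6.
Beta vs Theta: Beta preferred on 2+4 = 6 ballots; Theta wins 9–6.
Beta vs Epsilon: 9 to 6, Beta.
Gamma vs Theta: 8 to 7, Gamma.
Gamma vs Epsilon: Gamma wins 9–6.
Theta–Epsilon: Epsilon 8–7.
Each project has at least one pairwise win (Beta beats Epsilon; Gamma beats Beta; Theta beats Beta; Epsilon beats Theta) — no Condorcet loser.

none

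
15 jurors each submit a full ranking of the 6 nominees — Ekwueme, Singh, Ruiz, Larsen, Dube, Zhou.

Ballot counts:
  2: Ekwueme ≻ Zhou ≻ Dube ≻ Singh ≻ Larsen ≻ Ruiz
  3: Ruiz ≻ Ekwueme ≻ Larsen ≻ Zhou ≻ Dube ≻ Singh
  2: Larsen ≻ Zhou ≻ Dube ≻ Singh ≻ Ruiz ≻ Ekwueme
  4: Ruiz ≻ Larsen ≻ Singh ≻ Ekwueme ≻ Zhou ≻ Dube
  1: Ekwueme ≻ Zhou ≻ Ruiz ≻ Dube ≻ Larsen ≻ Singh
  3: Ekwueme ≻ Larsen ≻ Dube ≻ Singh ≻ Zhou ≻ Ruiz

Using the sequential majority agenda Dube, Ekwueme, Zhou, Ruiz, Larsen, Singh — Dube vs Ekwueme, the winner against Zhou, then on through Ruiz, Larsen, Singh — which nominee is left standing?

Ruiz

Round 1: Dube vs Ekwueme — 2–13, Ekwueme advances.
Round 2: Ekwueme vs Zhou — 13–2, Ekwueme advances.
Round 3: Ekwueme vs Ruiz — 6–9, Ruiz advances.
Round 4: Ruiz vs Larsen — 8–7, Ruiz advances.
Round 5: Ruiz vs Singh — 8–7, Ruiz advances.
Ruiz survives the agenda.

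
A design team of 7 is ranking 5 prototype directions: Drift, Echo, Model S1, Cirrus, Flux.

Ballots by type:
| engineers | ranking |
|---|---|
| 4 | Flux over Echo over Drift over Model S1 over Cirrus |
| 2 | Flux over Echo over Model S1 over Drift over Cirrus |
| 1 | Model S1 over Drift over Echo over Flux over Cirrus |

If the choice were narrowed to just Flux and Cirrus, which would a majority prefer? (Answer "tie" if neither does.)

Flux

Ballots ranking Flux above Cirrus: 4 + 2 + 1 = 7.
Ballots ranking Cirrus above Flux: 7 − 7 = 0.
Flux wins the head-to-head 7–0.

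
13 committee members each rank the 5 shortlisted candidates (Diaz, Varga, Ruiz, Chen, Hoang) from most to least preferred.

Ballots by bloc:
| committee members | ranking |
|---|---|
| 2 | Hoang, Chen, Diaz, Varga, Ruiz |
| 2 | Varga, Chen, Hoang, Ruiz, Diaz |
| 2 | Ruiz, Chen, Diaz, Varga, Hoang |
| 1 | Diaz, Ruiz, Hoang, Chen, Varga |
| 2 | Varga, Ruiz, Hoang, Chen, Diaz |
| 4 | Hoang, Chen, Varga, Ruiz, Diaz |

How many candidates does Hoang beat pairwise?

4

Hoang against each rival (13 committee members):
Hoang vs Diaz: Hoang is ranked higher on 2+2+2+4 = 10 ballots, Diaz on 3. Hoang wins 10–3.
Hoang vs Varga: 7 to 6, Hoang.
Hoang vs Ruiz: 2+2+4 = 8 for Hoang, 5 for Ruiz — Hoang by 8–5.
Hoang vs Chen: 9 to 4, Hoang.
Hoang beats Diaz, Varga, Ruiz, Chen — 4 pairwise wins.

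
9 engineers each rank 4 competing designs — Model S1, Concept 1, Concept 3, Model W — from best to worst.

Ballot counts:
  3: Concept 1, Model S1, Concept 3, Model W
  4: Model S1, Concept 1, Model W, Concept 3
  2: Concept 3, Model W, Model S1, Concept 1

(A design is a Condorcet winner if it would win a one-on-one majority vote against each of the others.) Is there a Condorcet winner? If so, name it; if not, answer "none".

Model S1

Head-to-head results (9 engineers):
Model S1 vs Concept 1: Model S1 wins 6–3.
Model S1–Concept 3: Model S1 7–2.
Model S1–Model W: Model S1 7–2.
Concept 1 vs Concept 3: Concept 1, 7–2.
Concept 1–Model W: Concept 1 7–2.
Concept 3 vs Model W: Concept 3 wins 5–4.
Model S1 defeats every rival head-to-head and is the Condorcet winner.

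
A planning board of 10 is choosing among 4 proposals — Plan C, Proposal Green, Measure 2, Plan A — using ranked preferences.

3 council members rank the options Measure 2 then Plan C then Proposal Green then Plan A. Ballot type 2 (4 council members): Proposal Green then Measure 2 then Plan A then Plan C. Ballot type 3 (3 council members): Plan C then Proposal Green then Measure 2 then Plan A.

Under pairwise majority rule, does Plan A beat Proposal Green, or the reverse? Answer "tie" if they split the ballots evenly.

Proposal Green

No ballot ranks Plan A above Proposal Green: 0.
Ballots ranking Proposal Green above Plan A: 10 − 0 = 10.
Proposal Green wins the head-to-head 10–0.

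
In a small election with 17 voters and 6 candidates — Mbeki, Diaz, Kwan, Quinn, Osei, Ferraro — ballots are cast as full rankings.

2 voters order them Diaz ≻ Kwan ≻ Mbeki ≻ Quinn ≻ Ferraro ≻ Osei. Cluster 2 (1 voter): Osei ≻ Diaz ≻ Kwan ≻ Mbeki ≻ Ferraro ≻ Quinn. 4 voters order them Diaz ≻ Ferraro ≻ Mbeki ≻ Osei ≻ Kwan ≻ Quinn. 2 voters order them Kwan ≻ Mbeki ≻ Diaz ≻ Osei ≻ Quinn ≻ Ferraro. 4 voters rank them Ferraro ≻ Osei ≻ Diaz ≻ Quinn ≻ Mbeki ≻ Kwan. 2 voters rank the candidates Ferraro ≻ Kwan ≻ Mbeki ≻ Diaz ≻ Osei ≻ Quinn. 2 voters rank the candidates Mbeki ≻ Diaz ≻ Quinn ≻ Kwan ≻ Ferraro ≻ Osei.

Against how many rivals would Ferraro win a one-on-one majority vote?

Ferraro against each rival (17 voters):
Ferraro vs Mbeki: Ferraro, 10–7.
Ferraro vs Diaz: Diaz wins 11–6.
Ferraro vs Kwan: 10 to 7, Ferraro.
Ferraro vs Quinn: Ferraro wins 11–6.
Ferraro vs Osei: 14 to 3, Ferraro.
Ferraro beats Mbeki, Kwan, Quinn, Osei; loses to Diaz — 4 pairwise wins.

4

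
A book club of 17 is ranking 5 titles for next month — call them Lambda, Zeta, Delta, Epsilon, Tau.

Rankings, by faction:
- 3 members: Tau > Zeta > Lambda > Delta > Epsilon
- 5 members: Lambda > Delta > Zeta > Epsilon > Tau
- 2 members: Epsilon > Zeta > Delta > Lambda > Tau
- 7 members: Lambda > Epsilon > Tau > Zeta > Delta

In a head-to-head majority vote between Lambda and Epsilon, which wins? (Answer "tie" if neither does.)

Lambda

Ballots ranking Lambda above Epsilon: 3 + 5 + 7 = 15.
Ballots ranking Epsilon above Lambda: 17 − 15 = 2.
Lambda wins the head-to-head 15–2.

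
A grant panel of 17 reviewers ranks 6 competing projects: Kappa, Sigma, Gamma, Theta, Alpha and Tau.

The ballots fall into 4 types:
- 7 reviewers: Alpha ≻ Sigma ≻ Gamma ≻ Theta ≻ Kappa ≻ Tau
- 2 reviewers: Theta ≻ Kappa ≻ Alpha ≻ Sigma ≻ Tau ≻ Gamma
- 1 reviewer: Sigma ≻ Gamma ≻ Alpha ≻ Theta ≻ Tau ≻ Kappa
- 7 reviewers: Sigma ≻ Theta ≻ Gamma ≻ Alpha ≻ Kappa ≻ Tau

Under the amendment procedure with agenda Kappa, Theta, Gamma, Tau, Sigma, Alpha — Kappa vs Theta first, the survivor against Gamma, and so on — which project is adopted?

Round 1: Kappa vs Theta — 0–17, Theta advances.
Round 2: Theta vs Gamma — 9–8, Theta advances.
Round 3: Theta vs Tau — 17–0, Theta advances.
Round 4: Theta vs Sigma — 2–15, Sigma advances.
Round 5: Sigma vs Alpha — 8–9, Alpha advances.
The agenda winner is Alpha.

Alpha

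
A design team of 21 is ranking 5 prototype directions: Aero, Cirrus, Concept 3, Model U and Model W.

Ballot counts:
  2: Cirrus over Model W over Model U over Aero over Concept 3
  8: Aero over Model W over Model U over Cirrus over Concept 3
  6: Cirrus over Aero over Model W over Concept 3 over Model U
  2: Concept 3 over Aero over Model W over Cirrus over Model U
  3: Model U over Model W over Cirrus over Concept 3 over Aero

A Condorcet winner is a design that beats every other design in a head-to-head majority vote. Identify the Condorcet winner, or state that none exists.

none

Check each pair by majority over 21 ballots:
Aero vs Cirrus: 10 to 11, Cirrus.
Aero vs Concept 3: 2+8+6 = 16 for Aero, 5 for Concept 3 — Aero by 16–5.
Aero vs Model U: Aero preferred on 8+6+2 = 16 ballots; Aero wins 16–5.
Aero vs Model W: Aero preferred on 8+6+2 = 16 ballots; Aero wins 16–5.
Cirrus vs Concept 3: 19 to 2, Cirrus.
Cirrus vs Model U: 10 to 11, Model U.
Cirrus vs Model W: Cirrus is ranked higher on 2+6 = 8 ballots, Model W on 13. Model W wins 13–8.
Concept 3 vs Model U: Concept 3 preferred on 6+2 = 8 ballots; Model U wins 13–8.
Concept 3 vs Model W: 2 for Concept 3, 19 for Model W — Model W by 19–2.
Model U vs Model W: 3 for Model U, 18 for Model W — Model W by 18–3.
No design is unbeaten: Aero loses to Cirrus; Cirrus loses to Model U; Concept 3 loses to Aero; Model U loses to Aero; Model W loses to Aero. In particular Aero → Model U → Cirrus → Aero is a majority cycle — no Condorcet winner exists.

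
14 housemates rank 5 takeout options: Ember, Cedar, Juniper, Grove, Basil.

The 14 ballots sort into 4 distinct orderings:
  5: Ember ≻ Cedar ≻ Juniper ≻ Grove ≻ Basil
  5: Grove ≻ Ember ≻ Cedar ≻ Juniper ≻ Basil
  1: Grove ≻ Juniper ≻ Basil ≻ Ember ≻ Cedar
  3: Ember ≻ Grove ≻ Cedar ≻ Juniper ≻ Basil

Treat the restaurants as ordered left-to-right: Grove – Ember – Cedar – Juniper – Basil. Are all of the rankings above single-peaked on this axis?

no

Axis positions: Grove=1, Ember=2, Cedar=3, Juniper=4, Basil=5.
Ballot type 1 (peak Ember at position 2): ranking walks positions 2-3-4-1-5, expanding outward from the peak — single-peaked.
Ballot type 2 (peak Grove at position 1): ranking walks positions 1-2-3-4-5, expanding outward from the peak — single-peaked.
Ballot type 3: ranking walks positions 1-4-5-2-3; Juniper is ranked above Ember even though Ember lies between Juniper and the peak Grove on the axis — preferences dip and rise again. Not single-peaked.
Ballot type 4 (peak Ember at position 2): ranking walks positions 2-1-3-4-5, expanding outward from the peak — single-peaked.
Ballot type 3 violates single-peakedness, so the profile is not single-peaked on this axis.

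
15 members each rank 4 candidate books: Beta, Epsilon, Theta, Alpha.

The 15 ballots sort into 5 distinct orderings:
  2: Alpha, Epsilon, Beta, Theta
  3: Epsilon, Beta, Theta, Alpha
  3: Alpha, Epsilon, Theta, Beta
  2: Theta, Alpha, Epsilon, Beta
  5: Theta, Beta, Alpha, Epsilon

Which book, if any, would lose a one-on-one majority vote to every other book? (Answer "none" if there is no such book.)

Head-to-head results (15 members):
Beta–Epsilon: Epsilon 10–5.
Beta vs Theta: 5 to 10, Theta.
Beta vs Alpha: Beta preferred on 3+5 = 8 ballots; Beta wins 8–7.
Epsilon vs Theta: Epsilon preferred on 2+3+3 = 8 ballots; Epsilon wins 8–7.
Epsilon vs Alpha: Alpha wins 12–3.
Theta–Alpha: Theta 10–5.
Each book has at least one pairwise win (Beta beats Alpha; Epsilon beats Beta; Theta beats Beta; Alpha beats Epsilon) — no Condorcet loser.

none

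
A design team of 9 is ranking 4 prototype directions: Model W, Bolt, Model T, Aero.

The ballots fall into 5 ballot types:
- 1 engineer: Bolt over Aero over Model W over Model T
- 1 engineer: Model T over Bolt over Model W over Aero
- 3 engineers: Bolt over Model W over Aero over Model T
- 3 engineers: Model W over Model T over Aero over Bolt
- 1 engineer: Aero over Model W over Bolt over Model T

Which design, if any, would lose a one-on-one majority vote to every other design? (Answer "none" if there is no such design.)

Model T

Pairwise majorities:
Model W vs Bolt: Bolt wins 5–4.
Model W vs Model T: 8 to 1, Model W.
Model W vs Aero: Model W preferred on 1+3+3 = 7 ballots; Model W wins 7–2.
Bolt vs Model T: 1+3+1 = 5 for Bolt, 4 for Model T — Bolt by 5–4.
Bolt vs Aero: Bolt, 5–4.
Model T vs Aero: 4 to 5, Aero.
Model T is beaten in every head-to-head and is the Condorcet loser.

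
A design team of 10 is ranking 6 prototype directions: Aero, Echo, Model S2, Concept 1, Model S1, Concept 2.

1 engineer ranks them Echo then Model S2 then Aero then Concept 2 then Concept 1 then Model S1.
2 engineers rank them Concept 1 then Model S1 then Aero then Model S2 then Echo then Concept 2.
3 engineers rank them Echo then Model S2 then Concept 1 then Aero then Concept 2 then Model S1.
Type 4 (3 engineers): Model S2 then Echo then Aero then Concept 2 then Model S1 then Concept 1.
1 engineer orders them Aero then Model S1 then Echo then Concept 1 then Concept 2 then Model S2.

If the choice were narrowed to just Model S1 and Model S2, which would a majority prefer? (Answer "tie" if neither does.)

Ballots ranking Model S1 above Model S2: 2 + 1 = 3.
Ballots ranking Model S2 above Model S1: 10 − 3 = 7.
Model S2 wins the head-to-head 7–3.

Model S2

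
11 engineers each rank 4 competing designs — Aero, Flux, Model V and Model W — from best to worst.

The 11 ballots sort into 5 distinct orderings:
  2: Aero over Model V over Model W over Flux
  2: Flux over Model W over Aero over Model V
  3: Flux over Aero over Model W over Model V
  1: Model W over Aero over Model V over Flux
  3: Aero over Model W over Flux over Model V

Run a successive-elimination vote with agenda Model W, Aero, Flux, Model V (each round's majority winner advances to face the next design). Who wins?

Aero

Round 1: Model W vs Aero — 3–8, Aero advances.
Round 2: Aero vs Flux — 6–5, Aero advances.
Round 3: Aero vs Model V — 11–0, Aero advances.
Aero survives the agenda.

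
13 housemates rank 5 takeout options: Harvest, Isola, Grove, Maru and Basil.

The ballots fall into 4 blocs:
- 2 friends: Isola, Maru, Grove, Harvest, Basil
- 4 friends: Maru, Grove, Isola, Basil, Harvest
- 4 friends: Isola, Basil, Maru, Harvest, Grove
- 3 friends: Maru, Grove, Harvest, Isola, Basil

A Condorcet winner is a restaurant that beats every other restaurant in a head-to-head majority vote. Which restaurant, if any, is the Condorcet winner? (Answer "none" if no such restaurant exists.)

Maru

Check each pair by majority over 13 ballots:
Harvest vs Isola: Isola, 10–3.
Harvest vs Grove: 4 for Harvest, 9 for Grove — Grove by 9–4.
Harvest vs Maru: Harvest preferred on 0 ballots; Maru wins 13–0.
Harvest vs Basil: Harvest is ranked higher on 2+3 = 5 ballots, Basil on 8. Basil wins 8–5.
Isola vs Grove: 6 to 7, Grove.
Isola vs Maru: Maru wins 7–6.
Isola vs Basil: Isola, 13–0.
Grove vs Maru: Maru wins 13–0.
Grove vs Basil: Grove wins 9–4.
Maru vs Basil: 2+4+3 = 9 for Maru, 4 for Basil — Maru by 9–4.
Maru defeats every rival head-to-head and is the Condorcet winner.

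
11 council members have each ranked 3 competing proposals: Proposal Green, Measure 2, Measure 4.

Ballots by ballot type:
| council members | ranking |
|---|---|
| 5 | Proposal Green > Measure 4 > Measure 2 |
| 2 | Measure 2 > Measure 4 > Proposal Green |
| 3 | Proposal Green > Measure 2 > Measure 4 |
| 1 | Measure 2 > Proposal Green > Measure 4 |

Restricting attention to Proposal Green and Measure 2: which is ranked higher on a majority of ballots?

Ballots ranking Proposal Green above Measure 2: 5 + 3 = 8.
Ballots ranking Measure 2 above Proposal Green: 11 − 8 = 3.
Proposal Green wins the head-to-head 8–3.

Proposal Green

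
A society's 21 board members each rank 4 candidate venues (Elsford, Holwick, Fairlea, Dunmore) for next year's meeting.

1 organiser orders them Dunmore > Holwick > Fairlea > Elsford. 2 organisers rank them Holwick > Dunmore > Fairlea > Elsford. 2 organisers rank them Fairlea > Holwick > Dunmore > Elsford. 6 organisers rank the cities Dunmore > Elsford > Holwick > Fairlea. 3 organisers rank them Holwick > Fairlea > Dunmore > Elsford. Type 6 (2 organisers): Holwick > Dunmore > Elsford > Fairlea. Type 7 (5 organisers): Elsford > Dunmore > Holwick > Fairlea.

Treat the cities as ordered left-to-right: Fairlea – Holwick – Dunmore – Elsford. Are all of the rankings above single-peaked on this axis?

Axis positions: Fairlea=1, Holwick=2, Dunmore=3, Elsford=4.
Type 1 (peak Dunmore at position 3): ranking walks positions 3-2-1-4, expanding outward from the peak — single-peaked.
Type 2 (peak Holwick at position 2): ranking walks positions 2-3-1-4, expanding outward from the peak — single-peaked.
Type 3 (peak Fairlea at position 1): ranking walks positions 1-2-3-4, expanding outward from the peak — single-peaked.
Type 4 (peak Dunmore at position 3): ranking walks positions 3-4-2-1, expanding outward from the peak — single-peaked.
Type 5 (peak Holwick at position 2): ranking walks positions 2-1-3-4, expanding outward from the peak — single-peaked.
Type 6 (peak Holwick at position 2): ranking walks positions 2-3-4-1, expanding outward from the peak — single-peaked.
Type 7 (peak Elsford at position 4): ranking walks positions 4-3-2-1, expanding outward from the peak — single-peaked.
Every ranking is single-peaked on this axis.

yes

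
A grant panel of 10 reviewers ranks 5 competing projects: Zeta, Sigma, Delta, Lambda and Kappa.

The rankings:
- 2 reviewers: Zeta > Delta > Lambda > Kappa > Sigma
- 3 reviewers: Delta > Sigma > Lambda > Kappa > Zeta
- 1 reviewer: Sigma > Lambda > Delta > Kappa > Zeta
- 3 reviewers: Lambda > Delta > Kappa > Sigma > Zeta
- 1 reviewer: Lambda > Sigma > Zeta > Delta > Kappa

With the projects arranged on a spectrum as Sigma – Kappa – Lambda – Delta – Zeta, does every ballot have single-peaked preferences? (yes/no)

Axis positions: Sigma=1, Kappa=2, Lambda=3, Delta=4, Zeta=5.
Bloc 1 (peak Zeta at position 5): ranking walks positions 5-4-3-2-1, expanding outward from the peak — single-peaked.
Bloc 2: ranking walks positions 4-1-3-2-5; Sigma is ranked above Lambda even though Lambda lies between Sigma and the peak Delta on the axis — preferences dip and rise again. Not single-peaked.
Bloc 3: ranking walks positions 1-3-4-2-5; Lambda is ranked above Kappa even though Kappa lies between Lambda and the peak Sigma on the axis — preferences dip and rise again. Not single-peaked.
Bloc 4 (peak Lambda at position 3): ranking walks positions 3-4-2-1-5, expanding outward from the peak — single-peaked.
Bloc 5: ranking walks positions 3-1-5-4-2; Sigma is ranked above Kappa even though Kappa lies between Sigma and the peak Lambda on the axis — preferences dip and rise again. Not single-peaked.
Bloc 2 violates single-peakedness, so the profile is not single-peaked on this axis.

no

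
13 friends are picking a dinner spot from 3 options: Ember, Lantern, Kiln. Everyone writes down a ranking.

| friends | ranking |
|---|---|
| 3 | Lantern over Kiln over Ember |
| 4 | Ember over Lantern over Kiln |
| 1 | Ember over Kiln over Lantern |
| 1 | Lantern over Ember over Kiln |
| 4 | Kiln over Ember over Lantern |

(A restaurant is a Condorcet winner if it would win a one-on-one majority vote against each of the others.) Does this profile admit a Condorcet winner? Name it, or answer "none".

Head-to-head results (13 friends):
Ember–Lantern: Ember 9–4.
Ember vs Kiln: Kiln, 7–6.
Lantern vs Kiln: Lantern, 8–5.
Every restaurant loses at least once (Ember loses to Kiln; Lantern loses to Ember; Kiln loses to Lantern). The majority relation contains the cycle Ember beats Lantern beats Kiln beats Ember, so there is no Condorcet winner.

none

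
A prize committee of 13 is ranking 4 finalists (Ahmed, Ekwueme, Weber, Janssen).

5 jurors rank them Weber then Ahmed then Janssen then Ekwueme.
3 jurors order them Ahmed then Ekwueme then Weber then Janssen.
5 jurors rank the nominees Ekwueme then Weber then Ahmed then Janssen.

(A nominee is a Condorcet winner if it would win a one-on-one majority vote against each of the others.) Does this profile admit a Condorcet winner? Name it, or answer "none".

none

Check each pair by majority over 13 ballots:
Ahmed vs Ekwueme: Ahmed wins 8–5.
Ahmed vs Weber: Weber, 10–3.
Ahmed vs Janssen: Ahmed wins 13–0.
Ekwueme vs Weber: Ekwueme wins 8–5.
Ekwueme–Janssen: Ekwueme 8–5.
Weber–Janssen: Weber 13–0.
No nominee is unbeaten: Ahmed loses to Weber; Ekwueme loses to Ahmed; Weber loses to Ekwueme; Janssen loses to Ahmed. In particular Ahmed → Ekwueme → Weber → Ahmed is a majority cycle — no Condorcet winner exists.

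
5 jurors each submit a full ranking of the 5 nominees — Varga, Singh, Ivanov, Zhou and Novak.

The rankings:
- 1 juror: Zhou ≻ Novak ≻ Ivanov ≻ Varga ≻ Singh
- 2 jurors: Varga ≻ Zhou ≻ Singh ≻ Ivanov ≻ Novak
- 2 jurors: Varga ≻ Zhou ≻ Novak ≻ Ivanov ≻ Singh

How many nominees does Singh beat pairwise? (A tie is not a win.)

Singh against each rival (5 jurors):
Singh vs Varga: Varga, 5–0.
Singh vs Ivanov: Singh preferred on 2 ballots; Ivanov wins 3–2.
Singh vs Zhou: 0 to 5, Zhou.
Singh–Novak: Novak 3–2.
Singh beats no one; loses to Varga, Ivanov, Zhou, Novak — 0 pairwise wins.

0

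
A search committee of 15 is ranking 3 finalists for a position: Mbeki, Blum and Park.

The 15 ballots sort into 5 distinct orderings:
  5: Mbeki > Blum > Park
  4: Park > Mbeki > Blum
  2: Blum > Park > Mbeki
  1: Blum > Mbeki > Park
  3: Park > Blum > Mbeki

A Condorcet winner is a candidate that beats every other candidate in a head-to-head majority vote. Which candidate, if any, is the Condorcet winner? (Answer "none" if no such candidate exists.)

none

Check each pair by majority over 15 ballots:
Mbeki vs Blum: Mbeki is ranked higher on 5+4 = 9 ballots, Blum on 6. Mbeki wins 9–6.
Mbeki vs Park: Park, 9–6.
Blum vs Park: Blum is ranked higher on 5+2+1 = 8 ballots, Park on 7. Blum wins 8–7.
Every candidate loses at least once (Mbeki loses to Park; Blum loses to Mbeki; Park loses to Blum). The majority relation contains the cycle Mbeki beats Blum beats Park beats Mbeki, so there is no Condorcet winner.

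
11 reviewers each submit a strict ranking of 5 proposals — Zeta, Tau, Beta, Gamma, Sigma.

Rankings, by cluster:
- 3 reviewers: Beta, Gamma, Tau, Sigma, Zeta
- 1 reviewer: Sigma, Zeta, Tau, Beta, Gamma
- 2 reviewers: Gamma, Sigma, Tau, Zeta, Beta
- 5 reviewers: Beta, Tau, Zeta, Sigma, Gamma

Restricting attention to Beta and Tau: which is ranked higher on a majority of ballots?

Ballots ranking Beta above Tau: 3 + 5 = 8.
Ballots ranking Tau above Beta: 11 − 8 = 3.
Beta wins the head-to-head 8–3.

Beta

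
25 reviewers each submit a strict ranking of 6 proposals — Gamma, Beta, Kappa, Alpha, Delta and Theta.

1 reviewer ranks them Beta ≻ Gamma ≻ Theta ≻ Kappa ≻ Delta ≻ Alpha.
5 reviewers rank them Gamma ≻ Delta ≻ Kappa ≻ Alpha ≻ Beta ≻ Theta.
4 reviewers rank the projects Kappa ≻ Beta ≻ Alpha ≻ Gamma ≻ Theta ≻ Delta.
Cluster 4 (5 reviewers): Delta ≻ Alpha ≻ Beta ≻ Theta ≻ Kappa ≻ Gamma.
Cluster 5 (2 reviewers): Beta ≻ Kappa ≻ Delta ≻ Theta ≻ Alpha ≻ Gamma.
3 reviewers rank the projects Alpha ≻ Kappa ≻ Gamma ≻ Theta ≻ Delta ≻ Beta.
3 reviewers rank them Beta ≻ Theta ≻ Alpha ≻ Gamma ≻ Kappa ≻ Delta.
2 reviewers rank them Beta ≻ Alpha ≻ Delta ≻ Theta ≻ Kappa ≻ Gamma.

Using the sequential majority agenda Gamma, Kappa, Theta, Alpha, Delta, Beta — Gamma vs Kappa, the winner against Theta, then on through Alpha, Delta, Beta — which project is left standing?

Delta

Round 1: Gamma vs Kappa — 9–16, Kappa advances.
Round 2: Kappa vs Theta — 14–11, Kappa advances.
Round 3: Kappa vs Alpha — 12–13, Alpha advances.
Round 4: Alpha vs Delta — 12–13, Delta advances.
Round 5: Delta vs Beta — 13–12, Delta advances.
Delta survives the agenda.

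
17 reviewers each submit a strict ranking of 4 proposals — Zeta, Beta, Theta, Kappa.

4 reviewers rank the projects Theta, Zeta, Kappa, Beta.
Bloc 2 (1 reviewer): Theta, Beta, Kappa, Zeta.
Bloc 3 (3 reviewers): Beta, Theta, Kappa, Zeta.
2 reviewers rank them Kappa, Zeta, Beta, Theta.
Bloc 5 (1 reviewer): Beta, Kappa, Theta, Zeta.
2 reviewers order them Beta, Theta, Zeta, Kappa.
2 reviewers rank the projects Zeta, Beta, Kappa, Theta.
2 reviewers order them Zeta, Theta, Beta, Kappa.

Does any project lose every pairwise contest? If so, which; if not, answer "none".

Head-to-head results (17 reviewers):
Zeta vs Beta: 4+2+2+2 = 10 for Zeta, 7 for Beta — Zeta by 10–7.
Zeta vs Theta: Zeta preferred on 2+2+2 = 6 ballots; Theta wins 11–6.
Zeta vs Kappa: Zeta preferred on 4+2+2+2 = 10 ballots; Zeta wins 10–7.
Beta–Theta: Beta 10–7.
Beta vs Kappa: Beta wins 11–6.
Theta vs Kappa: Theta, 12–5.
Only Kappa has no wins; Kappa is the Condorcet loser.

Kappa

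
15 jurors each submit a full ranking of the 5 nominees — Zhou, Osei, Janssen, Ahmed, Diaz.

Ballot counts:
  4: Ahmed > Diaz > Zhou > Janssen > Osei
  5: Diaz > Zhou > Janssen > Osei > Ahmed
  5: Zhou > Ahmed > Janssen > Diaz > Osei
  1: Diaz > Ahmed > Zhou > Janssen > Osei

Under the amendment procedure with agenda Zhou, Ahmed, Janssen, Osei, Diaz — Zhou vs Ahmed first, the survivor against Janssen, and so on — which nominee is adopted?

Diaz

Round 1: Zhou vs Ahmed — 10–5, Zhou advances.
Round 2: Zhou vs Janssen — 15–0, Zhou advances.
Round 3: Zhou vs Osei — 15–0, Zhou advances.
Round 4: Zhou vs Diaz — 5–10, Diaz advances.
The agenda winner is Diaz.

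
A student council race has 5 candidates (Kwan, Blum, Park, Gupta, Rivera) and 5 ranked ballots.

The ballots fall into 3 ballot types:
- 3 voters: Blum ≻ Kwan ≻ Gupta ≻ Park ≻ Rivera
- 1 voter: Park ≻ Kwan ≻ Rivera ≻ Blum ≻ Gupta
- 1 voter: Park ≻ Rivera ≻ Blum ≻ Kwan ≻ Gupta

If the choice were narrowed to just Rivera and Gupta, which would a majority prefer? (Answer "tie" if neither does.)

Gupta

Ballots ranking Rivera above Gupta: 1 + 1 = 2.
Ballots ranking Gupta above Rivera: 5 − 2 = 3.
Gupta wins the head-to-head 3–2.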